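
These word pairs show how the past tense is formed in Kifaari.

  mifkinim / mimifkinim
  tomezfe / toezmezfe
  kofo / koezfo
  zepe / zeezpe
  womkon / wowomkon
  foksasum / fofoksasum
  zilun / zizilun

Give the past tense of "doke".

"doke" ends in a vowel. The stems ending in a vowel (tomezfe → toezmezfe, kofo → koezfo, zepe → zeezpe) insert -ez- after the first vowel.
The other pattern: stems ending in a consonant repeat the first consonant+vowel as a prefix.
So doke → doezke.

doezke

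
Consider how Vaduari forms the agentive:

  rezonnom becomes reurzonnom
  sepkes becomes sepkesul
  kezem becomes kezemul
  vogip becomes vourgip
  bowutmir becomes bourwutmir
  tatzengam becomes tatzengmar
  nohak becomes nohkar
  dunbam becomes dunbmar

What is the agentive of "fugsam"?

kezem and dunbam both end in -m yet inflect differently (kezemul, dunbmar), so the final letter is not what conditions the rule; the last vowel is.
"fugsam" has last vowel 'a'. The stems whose last vowel is 'a' (nohak → nohkar, dunbam → dunbmar, tatzengam → tatzengmar) delete the last vowel and add -ar.
So fugsam → fugsmar.

fugsmar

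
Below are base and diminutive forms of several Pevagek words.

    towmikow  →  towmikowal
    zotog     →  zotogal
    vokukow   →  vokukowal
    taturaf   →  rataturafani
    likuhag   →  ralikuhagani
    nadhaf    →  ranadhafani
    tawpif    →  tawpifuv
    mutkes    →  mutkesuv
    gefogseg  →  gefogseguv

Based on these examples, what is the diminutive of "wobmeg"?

wobmeguv

zotog and likuhag both end in -g yet inflect differently (zotogal, ralikuhagani), so the final letter is not what conditions the rule; the last vowel is.
"wobmeg" has last vowel 'e'. The stems whose last vowel is 'e' (mutkes → mutkesuv, gefogseg → gefogseguv) add -uv.
The other patterns: stems whose last vowel is 'o' add -al; stems whose last vowel is 'a' add ra- … -ani around the stem.
So wobmeg → wobmeguv.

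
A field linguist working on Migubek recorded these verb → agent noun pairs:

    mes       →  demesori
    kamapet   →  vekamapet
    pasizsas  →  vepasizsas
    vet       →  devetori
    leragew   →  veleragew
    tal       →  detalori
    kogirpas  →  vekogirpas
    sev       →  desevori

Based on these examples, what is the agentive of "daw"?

"daw" has 1 vowel. The stems with 1 vowel (tal → detalori, vet → devetori, mes → demesori) add de- … -ori around the stem.
The other pattern: stems with 3 vowels add the prefix ve-.
So daw → dedawori.

dedawori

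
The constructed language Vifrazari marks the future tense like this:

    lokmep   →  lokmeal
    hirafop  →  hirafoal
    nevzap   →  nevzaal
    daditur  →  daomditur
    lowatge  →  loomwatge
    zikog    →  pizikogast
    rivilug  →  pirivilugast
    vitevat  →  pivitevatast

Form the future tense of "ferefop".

lokmep and lowatge both have last vowel 'e' yet inflect differently (lokmeal, loomwatge), so the last vowel is not what conditions the rule; the final letter is.
"ferefop" ends in -p. The stems ending in -p (lokmep → lokmeal, hirafop → hirafoal, nevzap → nevzaal) drop the final letter and add -al.
The other patterns: stems ending in -e or -r insert -om- after the first vowel; stems ending in -g or -t add pi- … -ast around the stem.
So ferefop → ferefoal.

ferefoal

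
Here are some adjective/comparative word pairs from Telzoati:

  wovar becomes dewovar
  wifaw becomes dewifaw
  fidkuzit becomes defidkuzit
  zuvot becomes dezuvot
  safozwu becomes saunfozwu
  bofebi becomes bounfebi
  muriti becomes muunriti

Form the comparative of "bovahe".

fidkuzit and bofebi both have last vowel 'i' yet inflect differently (defidkuzit, bounfebi), so the last vowel is not what conditions the rule; whether the stem ends in a vowel or a consonant is.
"bovahe" ends in a vowel. The stems ending in a vowel (safozwu → saunfozwu, bofebi → bounfebi, muriti → muunriti) insert -un- after the first vowel.
So bovahe → bounvahe.

bounvahe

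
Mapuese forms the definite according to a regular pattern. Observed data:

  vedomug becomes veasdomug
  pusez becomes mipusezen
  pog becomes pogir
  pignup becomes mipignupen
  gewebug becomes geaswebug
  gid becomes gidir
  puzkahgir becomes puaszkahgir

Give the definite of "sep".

sepir

pog and vedomug both end in -g yet inflect differently (pogir, veasdomug), so the final letter is not what conditions the rule; the number of vowels is.
"sep" has 1 vowel. The stems with 1 vowel (pog → pogir, gid → gidir) add -ir.
So sep → sepir.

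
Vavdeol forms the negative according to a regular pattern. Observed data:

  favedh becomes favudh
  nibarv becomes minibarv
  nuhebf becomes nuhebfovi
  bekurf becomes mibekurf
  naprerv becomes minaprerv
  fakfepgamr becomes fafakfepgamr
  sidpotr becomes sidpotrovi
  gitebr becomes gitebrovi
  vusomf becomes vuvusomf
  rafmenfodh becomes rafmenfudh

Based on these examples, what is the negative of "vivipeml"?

vivivipeml

vusomf and bekurf both end in -f yet inflect differently (vuvusomf, mibekurf), so the final letter is not what conditions the rule; the second-to-last letter is.
"vivipeml" has second-to-last letter 'm'. The stems whose second-to-last letter is 'm' (fakfepgamr → fafakfepgamr, vusomf → vuvusomf) repeat the first consonant+vowel as a prefix.
So vivipeml → vivivipeml.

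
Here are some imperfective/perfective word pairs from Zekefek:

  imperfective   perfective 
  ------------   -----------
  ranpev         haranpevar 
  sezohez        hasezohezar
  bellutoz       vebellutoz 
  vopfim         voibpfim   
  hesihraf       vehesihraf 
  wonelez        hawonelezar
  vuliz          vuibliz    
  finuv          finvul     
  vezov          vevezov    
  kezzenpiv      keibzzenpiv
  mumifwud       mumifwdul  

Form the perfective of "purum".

"purum" has last vowel 'u'. The stems whose last vowel is 'u' (mumifwud → mumifwdul, finuv → finvul) delete the last vowel and add -ul.
So purum → purmul.

purmul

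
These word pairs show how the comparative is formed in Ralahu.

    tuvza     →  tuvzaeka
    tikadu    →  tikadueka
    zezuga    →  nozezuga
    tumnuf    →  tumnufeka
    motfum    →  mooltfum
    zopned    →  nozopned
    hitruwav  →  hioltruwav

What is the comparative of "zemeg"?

nozemeg

zezuga and tuvza both end in -a yet inflect differently (nozezuga, tuvzaeka), so the final letter is not what conditions the rule; the first letter is.
"zemeg" begins with z-. The stems beginning with z- (zopned → nozopned, zezuga → nozezuga) add the prefix no-.
The other patterns: stems beginning with t- add -eka; stems beginning with h- or m- insert -ol- after the first vowel.
So zemeg → nozemeg.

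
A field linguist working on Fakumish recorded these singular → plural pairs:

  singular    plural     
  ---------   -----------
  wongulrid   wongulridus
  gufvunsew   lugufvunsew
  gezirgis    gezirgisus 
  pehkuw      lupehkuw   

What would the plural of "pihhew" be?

lupihhew

gufvunsew and gezirgis both begin with g- yet inflect differently (lugufvunsew, gezirgisus), so the first letter is not what conditions the rule; the final letter is.
"pihhew" ends in -w. The stems ending in -w (gufvunsew → lugufvunsew, pehkuw → lupehkuw) add the prefix lu-.
So pihhew → lupihhew.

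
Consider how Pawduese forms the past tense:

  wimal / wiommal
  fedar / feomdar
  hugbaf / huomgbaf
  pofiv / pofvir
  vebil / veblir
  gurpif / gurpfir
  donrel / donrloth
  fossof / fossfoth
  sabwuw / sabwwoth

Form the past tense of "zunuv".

zunvoth

wimal and vebil both end in -l yet inflect differently (wiommal, veblir), so the final letter is not what conditions the rule; the last vowel is.
"zunuv" has last vowel 'u'. The one such stem in the data (sabwuw → sabwwoth) deletes the last vowel and adds -oth (as do donrel, fossof), so the same rule applies.
So zunuv → zunvoth.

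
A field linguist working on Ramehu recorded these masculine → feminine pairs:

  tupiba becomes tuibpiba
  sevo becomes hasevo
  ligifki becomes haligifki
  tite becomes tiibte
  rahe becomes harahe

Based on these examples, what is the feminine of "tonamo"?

toibnamo

"tonamo" begins with t-. The stems beginning with t- (tupiba → tuibpiba, tite → tiibte) insert -ib- after the first vowel.
The other pattern: stems beginning with l-, r- or s- add the prefix ha-.
So tonamo → toibnamo.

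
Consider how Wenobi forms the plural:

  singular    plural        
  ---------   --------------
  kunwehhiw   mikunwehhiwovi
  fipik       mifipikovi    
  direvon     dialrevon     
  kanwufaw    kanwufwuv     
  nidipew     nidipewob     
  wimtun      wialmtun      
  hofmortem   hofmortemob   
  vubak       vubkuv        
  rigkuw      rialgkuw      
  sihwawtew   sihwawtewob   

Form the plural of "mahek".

nidipew and kunwehhiw both end in -w yet inflect differently (nidipewob, mikunwehhiwovi), so the final letter is not what conditions the rule; the last vowel is.
"mahek" has last vowel 'e'. The stems whose last vowel is 'e' (nidipew → nidipewob, hofmortem → hofmortemob, sihwawtew → sihwawtewob) add -ob.
The other patterns: stems whose last vowel is 'i' add mi- … -ovi around the stem; stems whose last vowel is 'a' delete the last vowel and add -uv; stems whose last vowel is 'o' or 'u' insert -al- after the first vowel.
So mahek → mahekob.

mahekob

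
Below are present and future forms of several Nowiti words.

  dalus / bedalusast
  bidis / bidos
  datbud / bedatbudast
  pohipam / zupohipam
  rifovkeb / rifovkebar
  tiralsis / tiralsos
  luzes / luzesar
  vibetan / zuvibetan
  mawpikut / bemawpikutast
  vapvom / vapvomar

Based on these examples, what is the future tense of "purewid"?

dalus and tiralsis both end in -s yet inflect differently (bedalusast, tiralsos), so the final letter is not what conditions the rule; the last vowel is.
"purewid" has last vowel 'i'. The stems whose last vowel is 'i' (tiralsis → tiralsos, bidis → bidos) change the last vowel to 'o'.
The other patterns: stems whose last vowel is 'a' add the prefix zu-; stems whose last vowel is 'u' add be- … -ast around the stem; stems whose last vowel is 'e' or 'o' add -ar.
So purewid → purewod.

purewod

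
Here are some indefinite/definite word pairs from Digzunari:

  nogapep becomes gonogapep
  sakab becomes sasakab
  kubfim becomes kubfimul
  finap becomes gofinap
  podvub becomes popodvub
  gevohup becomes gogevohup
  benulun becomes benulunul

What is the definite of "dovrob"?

dodovrob

gevohup and podvub both have last vowel 'u' yet inflect differently (gogevohup, popodvub), so the last vowel is not what conditions the rule; the final letter is.
"dovrob" ends in -b. The stems ending in -b (podvub → popodvub, sakab → sasakab) repeat the first consonant+vowel as a prefix.
The other patterns: stems ending in -p add the prefix go-; stems ending in -m or -n add -ul.
So dovrob → dodovrob.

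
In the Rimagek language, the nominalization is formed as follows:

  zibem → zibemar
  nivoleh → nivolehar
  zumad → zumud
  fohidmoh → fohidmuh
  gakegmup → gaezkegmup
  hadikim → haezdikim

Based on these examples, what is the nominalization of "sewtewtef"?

sewtewtefar

nivoleh and fohidmoh both end in -h yet inflect differently (nivolehar, fohidmuh), so the final letter is not what conditions the rule; the last vowel is.
"sewtewtef" has last vowel 'e'. The stems whose last vowel is 'e' (zibem → zibemar, nivoleh → nivolehar) add -ar.
The other patterns: stems whose last vowel is 'a' or 'o' change the last vowel to 'u'; stems whose last vowel is 'i' or 'u' insert -ez- after the first vowel.
So sewtewtef → sewtewtefar.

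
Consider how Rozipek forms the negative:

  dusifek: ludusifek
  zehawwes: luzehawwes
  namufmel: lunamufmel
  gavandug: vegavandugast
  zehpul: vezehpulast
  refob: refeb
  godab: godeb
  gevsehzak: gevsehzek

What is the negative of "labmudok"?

"labmudok" has last vowel 'o'. The one such stem in the data (refob → refeb) changes the last vowel to 'e' (as do godab, gevsehzak), so the same rule applies.
The other patterns: stems whose last vowel is 'e' add the prefix lu-; stems whose last vowel is 'u' add ve- … -ast around the stem.
So labmudok → labmudek.

labmudek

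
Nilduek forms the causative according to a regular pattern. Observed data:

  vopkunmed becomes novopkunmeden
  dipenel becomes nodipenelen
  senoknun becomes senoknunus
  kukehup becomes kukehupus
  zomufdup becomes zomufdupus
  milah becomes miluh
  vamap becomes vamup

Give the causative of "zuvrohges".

nozuvrohgesen

"zuvrohges" has last vowel 'e'. The stems whose last vowel is 'e' (vopkunmed → novopkunmeden, dipenel → nodipenelen) add no- … -en around the stem.
The other patterns: stems whose last vowel is 'u' add -us; stems whose last vowel is 'a' change the last vowel to 'u'.
So zuvrohges → nozuvrohgesen.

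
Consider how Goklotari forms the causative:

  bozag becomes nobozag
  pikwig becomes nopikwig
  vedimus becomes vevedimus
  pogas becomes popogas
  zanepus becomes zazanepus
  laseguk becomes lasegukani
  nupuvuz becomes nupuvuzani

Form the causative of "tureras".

bozag and pogas both have last vowel 'a' yet inflect differently (nobozag, popogas), so the last vowel is not what conditions the rule; the final letter is.
"tureras" ends in -s. The stems ending in -s (vedimus → vevedimus, pogas → popogas, zanepus → zazanepus) repeat the first consonant+vowel as a prefix.
So tureras → tutureras.

tutureras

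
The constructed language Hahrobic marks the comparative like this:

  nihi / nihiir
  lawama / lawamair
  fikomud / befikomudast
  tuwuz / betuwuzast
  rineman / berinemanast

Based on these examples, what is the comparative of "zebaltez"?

bezebaltezast

lawama and rineman both have last vowel 'a' yet inflect differently (lawamair, berinemanast), so the last vowel is not what conditions the rule; whether the stem ends in a vowel or a consonant is.
"zebaltez" ends in a consonant. The stems ending in a consonant (fikomud → befikomudast, tuwuz → betuwuzast, rineman → berinemanast) add be- … -ast around the stem.
So zebaltez → bezebaltezast.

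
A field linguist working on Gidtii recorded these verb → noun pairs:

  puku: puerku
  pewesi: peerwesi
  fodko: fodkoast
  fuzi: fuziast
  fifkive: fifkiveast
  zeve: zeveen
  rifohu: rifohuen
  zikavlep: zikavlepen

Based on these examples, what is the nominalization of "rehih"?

rehihen

"rehih" begins with r-. The one such stem in the data (rifohu → rifohuen) adds -en, so the same rule applies.
The other patterns: stems beginning with p- insert -er- after the first vowel; stems beginning with f- add -ast.
So rehih → rehihen.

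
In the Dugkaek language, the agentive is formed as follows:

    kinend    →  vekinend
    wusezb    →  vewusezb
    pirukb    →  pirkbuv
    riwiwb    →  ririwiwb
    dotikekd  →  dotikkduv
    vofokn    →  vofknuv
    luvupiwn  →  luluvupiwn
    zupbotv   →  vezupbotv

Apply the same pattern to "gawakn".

"gawakn" has second-to-last letter 'k'. The stems whose second-to-last letter is 'k' (dotikekd → dotikkduv, pirukb → pirkbuv, vofokn → vofknuv) delete the last vowel and add -uv.
So gawakn → gawknuv.

gawknuv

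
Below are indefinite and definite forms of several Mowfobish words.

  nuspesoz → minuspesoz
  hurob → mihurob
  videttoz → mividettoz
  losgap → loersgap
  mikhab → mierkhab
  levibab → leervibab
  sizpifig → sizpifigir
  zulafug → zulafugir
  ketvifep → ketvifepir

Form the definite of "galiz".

galizir

"galiz" has last vowel 'i'. The one such stem in the data (sizpifig → sizpifigir) adds -ir, so the same rule applies.
The other patterns: stems whose last vowel is 'o' add the prefix mi-; stems whose last vowel is 'a' insert -er- after the first vowel.
So galiz → galizir.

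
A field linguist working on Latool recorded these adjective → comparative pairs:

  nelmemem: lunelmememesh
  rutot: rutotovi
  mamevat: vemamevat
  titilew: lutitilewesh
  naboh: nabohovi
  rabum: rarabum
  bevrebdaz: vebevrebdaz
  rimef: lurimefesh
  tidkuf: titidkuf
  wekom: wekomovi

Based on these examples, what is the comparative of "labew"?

nelmemem and wekom both end in -m yet inflect differently (lunelmememesh, wekomovi), so the final letter is not what conditions the rule; the last vowel is.
"labew" has last vowel 'e'. The stems whose last vowel is 'e' (nelmemem → lunelmememesh, rimef → lurimefesh, titilew → lutitilewesh) add lu- … -esh around the stem.
The other patterns: stems whose last vowel is 'o' add -ovi; stems whose last vowel is 'a' add the prefix ve-; stems whose last vowel is 'u' repeat the first consonant+vowel as a prefix.
So labew → lulabewesh.

lulabewesh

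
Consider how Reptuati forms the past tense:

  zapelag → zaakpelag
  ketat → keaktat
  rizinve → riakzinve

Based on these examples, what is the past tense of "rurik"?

Every pair shown (zapelag → zaakpelag, ketat → keaktat, rizinve → riakzinve) follows the same rule: insert -ak- after the first vowel.
So rurik → ruakrik.

ruakrik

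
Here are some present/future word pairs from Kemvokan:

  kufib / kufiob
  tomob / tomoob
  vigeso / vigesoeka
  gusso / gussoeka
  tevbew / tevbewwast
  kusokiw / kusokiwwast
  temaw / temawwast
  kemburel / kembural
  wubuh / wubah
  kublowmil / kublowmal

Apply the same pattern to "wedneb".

wedneob

"wedneb" ends in -b. The stems ending in -b (kufib → kufiob, tomob → tomoob) drop the final letter and add -ob.
The other patterns: stems ending in -o add -eka; stems ending in -w double the final consonant and add -ast; stems ending in -h or -l change the last vowel to 'a'.
So wedneb → wedneob.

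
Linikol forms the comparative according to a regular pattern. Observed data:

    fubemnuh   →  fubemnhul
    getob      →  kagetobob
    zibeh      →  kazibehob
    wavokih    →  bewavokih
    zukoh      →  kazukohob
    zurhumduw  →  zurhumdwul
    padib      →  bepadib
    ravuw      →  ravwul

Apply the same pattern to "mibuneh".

fubemnuh and wavokih both end in -h yet inflect differently (fubemnhul, bewavokih), so the final letter is not what conditions the rule; the last vowel is.
"mibuneh" has last vowel 'e'. The one such stem in the data (zibeh → kazibehob) adds ka- … -ob around the stem, so the same rule applies.
The other patterns: stems whose last vowel is 'u' delete the last vowel and add -ul; stems whose last vowel is 'i' add the prefix be-.
So mibuneh → kamibunehob.

kamibunehob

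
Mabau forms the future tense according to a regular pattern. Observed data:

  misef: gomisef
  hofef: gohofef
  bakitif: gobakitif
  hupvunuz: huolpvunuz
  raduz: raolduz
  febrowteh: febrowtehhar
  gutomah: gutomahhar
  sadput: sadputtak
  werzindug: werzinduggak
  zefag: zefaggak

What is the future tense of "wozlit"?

misef and febrowteh both have last vowel 'e' yet inflect differently (gomisef, febrowtehhar), so the last vowel is not what conditions the rule; the final letter is.
"wozlit" ends in -t. The one such stem in the data (sadput → sadputtak) doubles the final consonant and adds -ak (as do werzindug, zefag), so the same rule applies.
So wozlit → wozlittak.

wozlittak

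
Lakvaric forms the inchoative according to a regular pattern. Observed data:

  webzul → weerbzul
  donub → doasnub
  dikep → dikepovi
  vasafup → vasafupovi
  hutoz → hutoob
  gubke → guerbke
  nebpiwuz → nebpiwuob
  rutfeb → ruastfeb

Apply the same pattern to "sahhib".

nebpiwuz and vasafup both have last vowel 'u' yet inflect differently (nebpiwuob, vasafupovi), so the last vowel is not what conditions the rule; the final letter is.
"sahhib" ends in -b. The stems ending in -b (donub → doasnub, rutfeb → ruastfeb) insert -as- after the first vowel.
The other patterns: stems ending in -z drop the final letter and add -ob; stems ending in -p add -ovi; stems ending in -e or -l insert -er- after the first vowel.
So sahhib → saashhib.

saashhib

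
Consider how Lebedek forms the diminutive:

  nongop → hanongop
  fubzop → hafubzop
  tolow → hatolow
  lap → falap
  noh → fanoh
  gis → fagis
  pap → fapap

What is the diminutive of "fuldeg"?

hafuldeg

nongop and lap both end in -p yet inflect differently (hanongop, falap), so the final letter is not what conditions the rule; the number of vowels is.
"fuldeg" has 2 vowels. The stems with 2 vowels (nongop → hanongop, fubzop → hafubzop, tolow → hatolow) add the prefix ha-.
So fuldeg → hafuldeg.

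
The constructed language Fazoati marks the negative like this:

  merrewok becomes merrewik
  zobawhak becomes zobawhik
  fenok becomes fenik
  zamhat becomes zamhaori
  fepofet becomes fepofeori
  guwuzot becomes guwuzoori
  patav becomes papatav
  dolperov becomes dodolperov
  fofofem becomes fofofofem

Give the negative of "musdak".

musdik

"musdak" ends in -k. The stems ending in -k (merrewok → merrewik, zobawhak → zobawhik, fenok → fenik) change the last vowel to 'i'.
The other patterns: stems ending in -t drop the final letter and add -ori; stems ending in -m or -v repeat the first consonant+vowel as a prefix.
So musdak → musdik.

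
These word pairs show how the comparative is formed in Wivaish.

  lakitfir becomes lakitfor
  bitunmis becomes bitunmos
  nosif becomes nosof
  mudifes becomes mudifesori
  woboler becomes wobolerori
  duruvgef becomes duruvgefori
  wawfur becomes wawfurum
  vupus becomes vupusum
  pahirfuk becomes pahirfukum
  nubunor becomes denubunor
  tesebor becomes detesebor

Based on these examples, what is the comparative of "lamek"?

bitunmis and mudifes both end in -s yet inflect differently (bitunmos, mudifesori), so the final letter is not what conditions the rule; the last vowel is.
"lamek" has last vowel 'e'. The stems whose last vowel is 'e' (mudifes → mudifesori, woboler → wobolerori, duruvgef → duruvgefori) add -ori.
So lamek → lamekori.

lamekori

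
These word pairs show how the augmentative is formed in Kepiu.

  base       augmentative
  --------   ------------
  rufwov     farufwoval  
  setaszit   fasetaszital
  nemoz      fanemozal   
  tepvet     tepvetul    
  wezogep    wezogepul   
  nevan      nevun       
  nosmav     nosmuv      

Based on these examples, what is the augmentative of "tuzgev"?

tuzgevul

"tuzgev" has last vowel 'e'. The stems whose last vowel is 'e' (wezogep → wezogepul, tepvet → tepvetul) add -ul.
So tuzgev → tuzgevul.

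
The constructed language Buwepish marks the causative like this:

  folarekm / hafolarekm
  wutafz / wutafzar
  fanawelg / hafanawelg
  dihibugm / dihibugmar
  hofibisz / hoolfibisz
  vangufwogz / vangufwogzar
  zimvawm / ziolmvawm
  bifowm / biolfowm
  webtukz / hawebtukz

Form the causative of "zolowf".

vangufwogz and webtukz both end in -z yet inflect differently (vangufwogzar, hawebtukz), so the final letter is not what conditions the rule; the second-to-last letter is.
"zolowf" has second-to-last letter 'w'. The stems whose second-to-last letter is 'w' (bifowm → biolfowm, zimvawm → ziolmvawm) insert -ol- after the first vowel.
The other patterns: stems whose second-to-last letter is 'f' or 'g' add -ar; stems whose second-to-last letter is 'k' or 'l' add the prefix ha-.
So zolowf → zoollowf.

zoollowf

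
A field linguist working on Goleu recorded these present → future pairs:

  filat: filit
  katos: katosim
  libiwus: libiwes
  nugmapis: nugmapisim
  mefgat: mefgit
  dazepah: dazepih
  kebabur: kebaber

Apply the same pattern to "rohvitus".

rohvites

libiwus and katos both end in -s yet inflect differently (libiwes, katosim), so the final letter is not what conditions the rule; the last vowel is.
"rohvitus" has last vowel 'u'. The stems whose last vowel is 'u' (libiwus → libiwes, kebabur → kebaber) change the last vowel to 'e'.
The other patterns: stems whose last vowel is 'a' change the last vowel to 'i'; stems whose last vowel is 'i' or 'o' add -im.
So rohvitus → rohvites.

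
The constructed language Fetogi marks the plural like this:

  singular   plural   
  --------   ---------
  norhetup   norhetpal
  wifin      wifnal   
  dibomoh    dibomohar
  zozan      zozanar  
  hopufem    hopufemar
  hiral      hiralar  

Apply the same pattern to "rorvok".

wifin and zozan both end in -n yet inflect differently (wifnal, zozanar), so the final letter is not what conditions the rule; the last vowel is.
"rorvok" has last vowel 'o'. The one such stem in the data (dibomoh → dibomohar) adds -ar, so the same rule applies.
The other pattern: stems whose last vowel is 'i' or 'u' delete the last vowel and add -al.
So rorvok → rorvokar.

rorvokar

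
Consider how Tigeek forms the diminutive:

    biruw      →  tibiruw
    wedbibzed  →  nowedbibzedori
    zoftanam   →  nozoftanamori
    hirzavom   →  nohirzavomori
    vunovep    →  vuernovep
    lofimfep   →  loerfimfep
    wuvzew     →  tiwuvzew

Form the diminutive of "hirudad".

wuvzew and vunovep both have last vowel 'e' yet inflect differently (tiwuvzew, vuernovep), so the last vowel is not what conditions the rule; the final letter is.
"hirudad" ends in -d. The one such stem in the data (wedbibzed → nowedbibzedori) adds no- … -ori around the stem, so the same rule applies.
The other patterns: stems ending in -w add the prefix ti-; stems ending in -p insert -er- after the first vowel.
So hirudad → nohirudadori.

nohirudadori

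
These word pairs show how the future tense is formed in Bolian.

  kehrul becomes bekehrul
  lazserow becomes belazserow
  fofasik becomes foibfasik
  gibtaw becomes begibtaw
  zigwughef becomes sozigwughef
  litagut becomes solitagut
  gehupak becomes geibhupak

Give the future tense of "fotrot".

"fotrot" ends in -t. The one such stem in the data (litagut → solitagut) adds the prefix so-, so the same rule applies.
The other patterns: stems ending in -k insert -ib- after the first vowel; stems ending in -l or -w add the prefix be-.
So fotrot → sofotrot.

sofotrot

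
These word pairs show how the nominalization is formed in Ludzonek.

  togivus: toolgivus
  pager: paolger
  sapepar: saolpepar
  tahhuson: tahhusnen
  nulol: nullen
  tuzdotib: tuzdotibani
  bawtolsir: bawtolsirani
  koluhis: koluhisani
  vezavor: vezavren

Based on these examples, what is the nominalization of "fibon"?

fibnen

bawtolsir and vezavor both end in -r yet inflect differently (bawtolsirani, vezavren), so the final letter is not what conditions the rule; the last vowel is.
"fibon" has last vowel 'o'. The stems whose last vowel is 'o' (vezavor → vezavren, nulol → nullen, tahhuson → tahhusnen) delete the last vowel and add -en.
The other patterns: stems whose last vowel is 'i' add -ani; stems whose last vowel is 'a', 'e' or 'u' insert -ol- after the first vowel.
So fibon → fibnen.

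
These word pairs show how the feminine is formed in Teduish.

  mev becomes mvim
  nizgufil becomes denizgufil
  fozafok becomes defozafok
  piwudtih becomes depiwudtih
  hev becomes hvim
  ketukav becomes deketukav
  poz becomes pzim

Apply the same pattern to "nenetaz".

mev and ketukav both end in -v yet inflect differently (mvim, deketukav), so the final letter is not what conditions the rule; the number of vowels is.
"nenetaz" has 3 vowels. The stems with 3 vowels (ketukav → deketukav, piwudtih → depiwudtih, fozafok → defozafok) add the prefix de-.
The other pattern: stems with 1 vowel delete the last vowel and add -im.
So nenetaz → denenetaz.

denenetaz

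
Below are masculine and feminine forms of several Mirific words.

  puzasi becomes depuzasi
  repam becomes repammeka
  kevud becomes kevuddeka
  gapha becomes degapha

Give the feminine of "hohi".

dehohi

gapha and repam both have last vowel 'a' yet inflect differently (degapha, repammeka), so the last vowel is not what conditions the rule; whether the stem ends in a vowel or a consonant is.
"hohi" ends in a vowel. The stems ending in a vowel (puzasi → depuzasi, gapha → degapha) add the prefix de-.
The other pattern: stems ending in a consonant double the final consonant and add -eka.
So hohi → dehohi.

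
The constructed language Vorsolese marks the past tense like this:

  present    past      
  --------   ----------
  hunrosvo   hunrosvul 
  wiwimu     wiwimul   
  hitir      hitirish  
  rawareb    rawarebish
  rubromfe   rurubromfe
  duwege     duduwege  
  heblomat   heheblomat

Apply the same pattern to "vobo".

vobul

rawareb and rubromfe both have last vowel 'e' yet inflect differently (rawarebish, rurubromfe), so the last vowel is not what conditions the rule; the final letter is.
"vobo" ends in -o. The one such stem in the data (hunrosvo → hunrosvul) drops the final letter and adds -ul (as does wiwimu), so the same rule applies.
The other patterns: stems ending in -b or -r add -ish; stems ending in -e or -t repeat the first consonant+vowel as a prefix.
So vobo → vobul.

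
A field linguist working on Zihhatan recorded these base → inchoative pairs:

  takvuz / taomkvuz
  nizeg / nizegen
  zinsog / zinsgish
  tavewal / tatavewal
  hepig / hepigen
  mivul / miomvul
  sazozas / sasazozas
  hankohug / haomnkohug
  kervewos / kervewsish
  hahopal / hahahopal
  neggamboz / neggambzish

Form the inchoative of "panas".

sazozas and kervewos both end in -s yet inflect differently (sasazozas, kervewsish), so the final letter is not what conditions the rule; the last vowel is.
"panas" has last vowel 'a'. The stems whose last vowel is 'a' (hahopal → hahahopal, tavewal → tatavewal, sazozas → sasazozas) repeat the first consonant+vowel as a prefix.
The other patterns: stems whose last vowel is 'o' delete the last vowel and add -ish; stems whose last vowel is 'e' or 'i' add -en; stems whose last vowel is 'u' insert -om- after the first vowel.
So panas → papanas.

papanas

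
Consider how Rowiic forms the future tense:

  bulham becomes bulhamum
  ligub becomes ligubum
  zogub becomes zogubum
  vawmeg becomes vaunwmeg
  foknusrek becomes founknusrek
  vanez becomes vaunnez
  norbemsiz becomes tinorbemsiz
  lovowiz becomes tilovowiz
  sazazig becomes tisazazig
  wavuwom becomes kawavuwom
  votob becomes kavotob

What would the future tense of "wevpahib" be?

vanez and norbemsiz both end in -z yet inflect differently (vaunnez, tinorbemsiz), so the final letter is not what conditions the rule; the last vowel is.
"wevpahib" has last vowel 'i'. The stems whose last vowel is 'i' (norbemsiz → tinorbemsiz, lovowiz → tilovowiz, sazazig → tisazazig) add the prefix ti-.
So wevpahib → tiwevpahib.

tiwevpahib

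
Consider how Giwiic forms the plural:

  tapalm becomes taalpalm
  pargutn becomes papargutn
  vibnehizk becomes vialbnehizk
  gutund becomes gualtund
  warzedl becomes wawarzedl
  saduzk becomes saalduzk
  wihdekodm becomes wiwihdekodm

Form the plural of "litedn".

"litedn" has second-to-last letter 'd'. The stems whose second-to-last letter is 'd' (warzedl → wawarzedl, wihdekodm → wiwihdekodm) repeat the first consonant+vowel as a prefix.
The other pattern: stems whose second-to-last letter is 'l', 'n' or 'z' insert -al- after the first vowel.
So litedn → lilitedn.

lilitedn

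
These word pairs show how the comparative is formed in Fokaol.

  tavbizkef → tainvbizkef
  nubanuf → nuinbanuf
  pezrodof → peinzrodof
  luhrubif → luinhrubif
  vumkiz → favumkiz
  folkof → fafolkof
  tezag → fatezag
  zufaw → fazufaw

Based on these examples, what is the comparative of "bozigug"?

"bozigug" has 3 vowels. The stems with 3 vowels (tavbizkef → tainvbizkef, nubanuf → nuinbanuf, pezrodof → peinzrodof) insert -in- after the first vowel.
So bozigug → boinzigug.

boinzigug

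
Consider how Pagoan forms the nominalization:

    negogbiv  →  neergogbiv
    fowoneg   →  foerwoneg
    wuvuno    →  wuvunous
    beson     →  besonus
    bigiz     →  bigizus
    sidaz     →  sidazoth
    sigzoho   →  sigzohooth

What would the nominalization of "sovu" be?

bigiz and sidaz both end in -z yet inflect differently (bigizus, sidazoth), so the final letter is not what conditions the rule; the first letter is.
"sovu" begins with s-. The stems beginning with s- (sidaz → sidazoth, sigzoho → sigzohooth) add -oth.
So sovu → sovuoth.

sovuoth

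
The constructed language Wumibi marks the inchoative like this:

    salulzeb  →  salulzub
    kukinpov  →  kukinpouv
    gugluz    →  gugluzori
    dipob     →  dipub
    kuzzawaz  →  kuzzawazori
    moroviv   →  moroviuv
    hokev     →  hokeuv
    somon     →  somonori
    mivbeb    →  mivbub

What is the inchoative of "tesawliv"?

tesawliuv

mivbeb and hokev both have last vowel 'e' yet inflect differently (mivbub, hokeuv), so the last vowel is not what conditions the rule; the final letter is.
"tesawliv" ends in -v. The stems ending in -v (moroviv → moroviuv, hokev → hokeuv, kukinpov → kukinpouv) drop the final letter and add -uv.
The other patterns: stems ending in -b change the last vowel to 'u'; stems ending in -n or -z add -ori.
So tesawliv → tesawliuv.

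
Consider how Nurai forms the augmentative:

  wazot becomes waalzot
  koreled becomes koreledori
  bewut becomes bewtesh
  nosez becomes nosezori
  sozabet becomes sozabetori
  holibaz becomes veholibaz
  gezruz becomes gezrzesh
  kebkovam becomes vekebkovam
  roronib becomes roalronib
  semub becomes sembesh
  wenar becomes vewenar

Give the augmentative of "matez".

nosez and gezruz both end in -z yet inflect differently (nosezori, gezrzesh), so the final letter is not what conditions the rule; the last vowel is.
"matez" has last vowel 'e'. The stems whose last vowel is 'e' (nosez → nosezori, koreled → koreledori, sozabet → sozabetori) add -ori.
The other patterns: stems whose last vowel is 'u' delete the last vowel and add -esh; stems whose last vowel is 'i' or 'o' insert -al- after the first vowel; stems whose last vowel is 'a' add the prefix ve-.
So matez → matezori.

matezori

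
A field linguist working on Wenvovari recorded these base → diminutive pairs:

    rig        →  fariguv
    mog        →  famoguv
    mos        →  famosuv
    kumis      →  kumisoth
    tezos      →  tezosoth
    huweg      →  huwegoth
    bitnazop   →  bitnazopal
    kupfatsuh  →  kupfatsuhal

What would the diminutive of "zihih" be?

mos and kumis both end in -s yet inflect differently (famosuv, kumisoth), so the final letter is not what conditions the rule; the number of vowels is.
"zihih" has 2 vowels. The stems with 2 vowels (kumis → kumisoth, tezos → tezosoth, huweg → huwegoth) add -oth.
So zihih → zihihoth.

zihihoth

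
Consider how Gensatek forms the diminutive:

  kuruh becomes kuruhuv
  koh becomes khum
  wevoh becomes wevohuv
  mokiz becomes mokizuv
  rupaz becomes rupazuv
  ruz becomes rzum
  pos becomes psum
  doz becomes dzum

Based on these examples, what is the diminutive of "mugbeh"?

mugbehuv

kuruh and koh both end in -h yet inflect differently (kuruhuv, khum), so the final letter is not what conditions the rule; the number of vowels is.
"mugbeh" has 2 vowels. The stems with 2 vowels (kuruh → kuruhuv, wevoh → wevohuv, mokiz → mokizuv) add -uv.
So mugbeh → mugbehuv.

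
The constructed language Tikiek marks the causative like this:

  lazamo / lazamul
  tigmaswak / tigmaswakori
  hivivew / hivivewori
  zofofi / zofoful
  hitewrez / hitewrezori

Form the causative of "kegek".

kegekori

"kegek" ends in a consonant. The stems ending in a consonant (tigmaswak → tigmaswakori, hivivew → hivivewori, hitewrez → hitewrezori) add -ori.
So kegek → kegekori.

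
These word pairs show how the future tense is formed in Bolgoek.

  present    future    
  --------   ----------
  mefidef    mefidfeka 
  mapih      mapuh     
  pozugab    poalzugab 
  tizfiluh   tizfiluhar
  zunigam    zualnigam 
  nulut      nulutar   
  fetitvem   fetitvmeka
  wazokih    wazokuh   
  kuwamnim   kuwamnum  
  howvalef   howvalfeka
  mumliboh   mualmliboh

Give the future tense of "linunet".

fetitvem and zunigam both end in -m yet inflect differently (fetitvmeka, zualnigam), so the final letter is not what conditions the rule; the last vowel is.
"linunet" has last vowel 'e'. The stems whose last vowel is 'e' (howvalef → howvalfeka, fetitvem → fetitvmeka, mefidef → mefidfeka) delete the last vowel and add -eka.
The other patterns: stems whose last vowel is 'u' add -ar; stems whose last vowel is 'a' or 'o' insert -al- after the first vowel; stems whose last vowel is 'i' change the last vowel to 'u'.
So linunet → linunteka.

linunteka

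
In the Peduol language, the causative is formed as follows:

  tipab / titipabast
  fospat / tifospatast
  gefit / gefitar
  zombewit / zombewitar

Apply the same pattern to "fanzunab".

fospat and gefit both end in -t yet inflect differently (tifospatast, gefitar), so the final letter is not what conditions the rule; the last vowel is.
"fanzunab" has last vowel 'a'. The stems whose last vowel is 'a' (tipab → titipabast, fospat → tifospatast) add ti- … -ast around the stem.
The other pattern: stems whose last vowel is 'i' add -ar.
So fanzunab → tifanzunabast.

tifanzunabast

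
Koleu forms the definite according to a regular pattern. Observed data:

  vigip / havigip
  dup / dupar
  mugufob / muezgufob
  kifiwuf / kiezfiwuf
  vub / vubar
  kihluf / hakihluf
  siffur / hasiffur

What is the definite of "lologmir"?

"lologmir" has 3 vowels. The stems with 3 vowels (mugufob → muezgufob, kifiwuf → kiezfiwuf) insert -ez- after the first vowel.
The other patterns: stems with 1 vowel add -ar; stems with 2 vowels add the prefix ha-.
So lologmir → loezlogmir.

loezlogmir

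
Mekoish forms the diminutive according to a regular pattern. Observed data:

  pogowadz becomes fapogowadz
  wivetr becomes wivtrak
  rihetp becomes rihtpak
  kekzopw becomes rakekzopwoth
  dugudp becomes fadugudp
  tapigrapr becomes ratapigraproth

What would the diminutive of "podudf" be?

tapigrapr and wivetr both end in -r yet inflect differently (ratapigraproth, wivtrak), so the final letter is not what conditions the rule; the second-to-last letter is.
"podudf" has second-to-last letter 'd'. The stems whose second-to-last letter is 'd' (pogowadz → fapogowadz, dugudp → fadugudp) add the prefix fa-.
So podudf → fapodudf.

fapodudf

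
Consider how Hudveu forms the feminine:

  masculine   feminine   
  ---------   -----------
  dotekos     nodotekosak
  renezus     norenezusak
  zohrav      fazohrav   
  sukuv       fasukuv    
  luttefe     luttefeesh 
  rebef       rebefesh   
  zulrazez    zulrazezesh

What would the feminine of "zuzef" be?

"zuzef" ends in -f. The one such stem in the data (rebef → rebefesh) adds -esh, so the same rule applies.
So zuzef → zuzefesh.

zuzefesh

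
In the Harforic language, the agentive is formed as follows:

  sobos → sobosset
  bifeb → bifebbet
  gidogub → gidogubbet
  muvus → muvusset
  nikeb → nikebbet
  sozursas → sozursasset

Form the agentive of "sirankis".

sirankisset

Every pair shown (sobos → sobosset, bifeb → bifebbet, gidogub → gidogubbet, …) follows the same rule: double the final consonant and add -et.
So sirankis → sirankisset.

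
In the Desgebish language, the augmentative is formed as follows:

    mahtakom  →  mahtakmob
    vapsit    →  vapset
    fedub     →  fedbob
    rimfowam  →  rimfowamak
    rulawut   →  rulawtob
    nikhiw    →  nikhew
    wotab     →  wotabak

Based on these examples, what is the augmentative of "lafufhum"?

lafufhmob

rimfowam and mahtakom both end in -m yet inflect differently (rimfowamak, mahtakmob), so the final letter is not what conditions the rule; the last vowel is.
"lafufhum" has last vowel 'u'. The stems whose last vowel is 'u' (rulawut → rulawtob, fedub → fedbob) delete the last vowel and add -ob.
So lafufhum → lafufhmob.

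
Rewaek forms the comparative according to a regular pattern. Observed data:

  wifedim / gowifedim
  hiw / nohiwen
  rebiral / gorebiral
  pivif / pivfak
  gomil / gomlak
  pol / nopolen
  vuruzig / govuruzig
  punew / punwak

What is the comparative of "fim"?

nofimen

hiw and punew both end in -w yet inflect differently (nohiwen, punwak), so the final letter is not what conditions the rule; the number of vowels is.
"fim" has 1 vowel. The stems with 1 vowel (pol → nopolen, hiw → nohiwen) add no- … -en around the stem.
So fim → nofimen.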